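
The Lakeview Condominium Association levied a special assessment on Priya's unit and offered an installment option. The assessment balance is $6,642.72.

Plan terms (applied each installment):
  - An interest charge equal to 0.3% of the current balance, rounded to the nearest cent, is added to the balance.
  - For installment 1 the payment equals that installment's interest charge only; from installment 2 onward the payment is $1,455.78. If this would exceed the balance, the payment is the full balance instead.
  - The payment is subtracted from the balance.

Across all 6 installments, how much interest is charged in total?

$76.37

Installment 1: opening $6,642.72; interest $19.93 → $6,662.65; payment $19.93; balance $6,642.72
Installment 2: opening $6,642.72; interest $19.93 → $6,662.65; payment $1,455.78; balance $5,206.87
Installment 3: opening $5,206.87; interest $15.62 → $5,222.49; payment $1,455.78; balance $3,766.71
Installment 4: opening $3,766.71; interest $11.30 → $3,778.01; payment $1,455.78; balance $2,322.23
Installment 5: opening $2,322.23; interest $6.97 → $2,329.20; payment $1,455.78; balance $873.42
Installment 6: opening $873.42; interest $2.62 → $876.04; payment $876.04; balance $0.00
Total interest: $19.93 + $19.93 + $15.62 + $11.30 + $6.97 + $2.62 = $76.37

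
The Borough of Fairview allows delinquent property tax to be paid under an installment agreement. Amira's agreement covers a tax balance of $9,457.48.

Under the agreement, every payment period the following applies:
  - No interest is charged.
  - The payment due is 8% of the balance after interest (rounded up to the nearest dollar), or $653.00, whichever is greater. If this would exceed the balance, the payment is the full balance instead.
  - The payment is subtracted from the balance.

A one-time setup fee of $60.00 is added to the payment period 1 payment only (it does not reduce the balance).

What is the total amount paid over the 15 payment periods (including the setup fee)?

# | Opening | Payment | Fee | End bal
1 | $9,457.48 | $757.00 | $60.00 | $8,700.48
2 | $8,700.48 | $697.00 | — | $8,003.48
3 | $8,003.48 | $653.00 | — | $7,350.48
4 | $7,350.48 | $653.00 | — | $6,697.48
5 | $6,697.48 | $653.00 | — | $6,044.48
6 | $6,044.48 | $653.00 | — | $5,391.48
7 | $5,391.48 | $653.00 | — | $4,738.48
8 | $4,738.48 | $653.00 | — | $4,085.48
9 | $4,085.48 | $653.00 | — | $3,432.48
10 | $3,432.48 | $653.00 | — | $2,779.48
11 | $2,779.48 | $653.00 | — | $2,126.48
12 | $2,126.48 | $653.00 | — | $1,473.48
13 | $1,473.48 | $653.00 | — | $820.48
14 | $820.48 | $653.00 | — | $167.48
15 | $167.48 | $167.48 | — | $0.00
Total paid: $9,517.48

$9,517.48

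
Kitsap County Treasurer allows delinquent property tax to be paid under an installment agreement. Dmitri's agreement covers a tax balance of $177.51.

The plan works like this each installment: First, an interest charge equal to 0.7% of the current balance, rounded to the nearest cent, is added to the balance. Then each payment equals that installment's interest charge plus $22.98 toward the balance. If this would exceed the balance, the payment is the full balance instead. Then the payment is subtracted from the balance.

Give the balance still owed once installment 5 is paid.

$62.61

Installment 1: opening $177.51; interest $1.24 → $178.75; payment $24.22; balance $154.53
Installment 2: opening $154.53; interest $1.08 → $155.61; payment $24.06; balance $131.55
Installment 3: opening $131.55; interest $0.92 → $132.47; payment $23.90; balance $108.57
Installment 4: opening $108.57; interest $0.76 → $109.33; payment $23.74; balance $85.59
Installment 5: opening $85.59; interest $0.60 → $86.19; payment $23.58; balance $62.61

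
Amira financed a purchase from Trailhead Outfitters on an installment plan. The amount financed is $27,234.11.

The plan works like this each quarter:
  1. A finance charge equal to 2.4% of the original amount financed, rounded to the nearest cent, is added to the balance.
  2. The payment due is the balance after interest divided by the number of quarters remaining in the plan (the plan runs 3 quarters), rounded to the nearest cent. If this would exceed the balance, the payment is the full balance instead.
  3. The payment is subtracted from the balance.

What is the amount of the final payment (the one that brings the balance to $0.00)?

$10,276.34

Quarter 1: $27,234.11 +$653.62 interest = $27,887.73; pay $9,295.91 → $18,591.82
Quarter 2: $18,591.82 +$653.62 interest = $19,245.44; pay $9,622.72 → $9,622.72
Quarter 3: $9,622.72 +$653.62 interest = $10,276.34; pay $10,276.34 → $0.00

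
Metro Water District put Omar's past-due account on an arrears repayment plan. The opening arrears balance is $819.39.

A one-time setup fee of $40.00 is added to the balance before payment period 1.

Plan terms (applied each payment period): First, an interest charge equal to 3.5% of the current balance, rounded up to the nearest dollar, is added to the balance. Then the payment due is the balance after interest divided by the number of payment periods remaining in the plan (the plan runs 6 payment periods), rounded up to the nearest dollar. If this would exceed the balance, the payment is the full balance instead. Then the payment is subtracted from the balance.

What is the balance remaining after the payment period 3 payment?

Payment period 1: $859.39 +$31.00 interest = $890.39; pay $149.00 → $741.39
Payment period 2: $741.39 +$26.00 interest = $767.39; pay $154.00 → $613.39
Payment period 3: $613.39 +$22.00 interest = $635.39; pay $159.00 → $476.39

$476.39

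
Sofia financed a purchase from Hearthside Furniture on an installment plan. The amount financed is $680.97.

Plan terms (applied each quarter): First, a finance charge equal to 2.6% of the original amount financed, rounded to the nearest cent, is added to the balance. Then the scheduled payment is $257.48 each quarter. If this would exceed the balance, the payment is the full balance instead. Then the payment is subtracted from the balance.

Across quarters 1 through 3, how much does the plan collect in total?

Quarter 1: $680.97 +$17.71 interest = $698.68; pay $257.48 → $441.20
Quarter 2: $441.20 +$17.71 interest = $458.91; pay $257.48 → $201.43
Quarter 3: $201.43 +$17.71 interest = $219.14; pay $219.14 → $0.00
Total paid: $734.10

$734.10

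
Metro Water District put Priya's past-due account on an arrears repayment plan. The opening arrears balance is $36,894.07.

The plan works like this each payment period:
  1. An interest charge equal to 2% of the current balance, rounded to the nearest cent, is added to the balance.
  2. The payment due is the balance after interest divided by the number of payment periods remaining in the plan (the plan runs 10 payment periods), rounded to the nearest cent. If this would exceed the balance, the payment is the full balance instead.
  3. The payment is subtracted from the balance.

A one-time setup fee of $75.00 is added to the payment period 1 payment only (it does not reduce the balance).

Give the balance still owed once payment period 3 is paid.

Payment period 1: opening $36,894.07; interest $737.88 → $37,631.95; payment $3,763.20 (+ $75.00 fee); balance $33,868.75
Payment period 2: opening $33,868.75; interest $677.38 → $34,546.13; payment $3,838.46; balance $30,707.67
Payment period 3: opening $30,707.67; interest $614.15 → $31,321.82; payment $3,915.23; balance $27,406.59

$27,406.59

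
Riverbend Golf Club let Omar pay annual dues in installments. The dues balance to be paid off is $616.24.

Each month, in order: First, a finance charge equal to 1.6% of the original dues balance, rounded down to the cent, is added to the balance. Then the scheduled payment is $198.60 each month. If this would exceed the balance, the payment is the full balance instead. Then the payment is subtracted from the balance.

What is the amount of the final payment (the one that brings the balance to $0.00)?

$59.84

Month 1: $616.24 +$9.85 interest = $626.09; pay $198.60 → $427.49
Month 2: $427.49 +$9.85 interest = $437.34; pay $198.60 → $238.74
Month 3: $238.74 +$9.85 interest = $248.59; pay $198.60 → $49.99
Month 4: $49.99 +$9.85 interest = $59.84; pay $59.84 → $0.00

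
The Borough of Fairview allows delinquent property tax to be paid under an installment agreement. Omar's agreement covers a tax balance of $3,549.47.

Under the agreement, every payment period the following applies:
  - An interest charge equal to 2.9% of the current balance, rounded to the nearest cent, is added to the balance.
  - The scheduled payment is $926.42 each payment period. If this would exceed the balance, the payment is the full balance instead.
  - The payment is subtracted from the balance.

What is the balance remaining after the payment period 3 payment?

$1,006.67

Payment period 1: $3,549.47 +$102.93 interest = $3,652.40; pay $926.42 → $2,725.98
Payment period 2: $2,725.98 +$79.05 interest = $2,805.03; pay $926.42 → $1,878.61
Payment period 3: $1,878.61 +$54.48 interest = $1,933.09; pay $926.42 → $1,006.67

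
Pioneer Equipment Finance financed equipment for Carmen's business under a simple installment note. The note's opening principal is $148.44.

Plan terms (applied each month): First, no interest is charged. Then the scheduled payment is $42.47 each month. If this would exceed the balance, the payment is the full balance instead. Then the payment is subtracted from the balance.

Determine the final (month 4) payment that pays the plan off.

$21.03

Month 1: $148.44 − $42.47 → $105.97
Month 2: $105.97 − $42.47 → $63.50
Month 3: $63.50 − $42.47 → $21.03
Month 4: $21.03 − $21.03 → $0.00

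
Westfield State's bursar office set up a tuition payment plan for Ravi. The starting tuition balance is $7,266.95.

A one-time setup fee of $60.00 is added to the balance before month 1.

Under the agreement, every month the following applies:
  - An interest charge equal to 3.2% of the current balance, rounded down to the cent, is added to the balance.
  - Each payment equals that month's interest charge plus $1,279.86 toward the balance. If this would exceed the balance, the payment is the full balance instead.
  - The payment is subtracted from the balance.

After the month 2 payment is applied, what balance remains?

# | Opening | Interest | Payment | End bal
1 | $7,326.95 | $234.46 | $1,514.32 | $6,047.09
2 | $6,047.09 | $193.50 | $1,473.36 | $4,767.23

$4,767.23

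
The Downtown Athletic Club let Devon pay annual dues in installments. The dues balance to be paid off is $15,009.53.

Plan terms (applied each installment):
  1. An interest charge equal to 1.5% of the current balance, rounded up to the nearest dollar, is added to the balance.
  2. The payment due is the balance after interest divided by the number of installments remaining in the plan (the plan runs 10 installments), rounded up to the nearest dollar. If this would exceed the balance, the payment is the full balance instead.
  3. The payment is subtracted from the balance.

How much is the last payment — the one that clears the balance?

Installment 1: $15,009.53 +$226.00 interest = $15,235.53; pay $1,524.00 → $13,711.53
Installment 2: $13,711.53 +$206.00 interest = $13,917.53; pay $1,547.00 → $12,370.53
Installment 3: $12,370.53 +$186.00 interest = $12,556.53; pay $1,570.00 → $10,986.53
Installment 4: $10,986.53 +$165.00 interest = $11,151.53; pay $1,594.00 → $9,557.53
Installment 5: $9,557.53 +$144.00 interest = $9,701.53; pay $1,617.00 → $8,084.53
Installment 6: $8,084.53 +$122.00 interest = $8,206.53; pay $1,642.00 → $6,564.53
Installment 7: $6,564.53 +$99.00 interest = $6,663.53; pay $1,666.00 → $4,997.53
Installment 8: $4,997.53 +$75.00 interest = $5,072.53; pay $1,691.00 → $3,381.53
Installment 9: $3,381.53 +$51.00 interest = $3,432.53; pay $1,717.00 → $1,715.53
Installment 10: $1,715.53 +$26.00 interest = $1,741.53; pay $1,741.53 → $0.00

$1,741.53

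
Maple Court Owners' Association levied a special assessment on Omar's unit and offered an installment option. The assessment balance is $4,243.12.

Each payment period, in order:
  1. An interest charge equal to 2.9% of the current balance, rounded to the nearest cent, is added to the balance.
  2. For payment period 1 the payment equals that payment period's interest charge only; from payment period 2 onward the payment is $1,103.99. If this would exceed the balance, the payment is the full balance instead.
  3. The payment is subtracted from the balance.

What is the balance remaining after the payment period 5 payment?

$145.35

Payment period 1: opening $4,243.12; interest $123.05 → $4,366.17; payment $123.05; balance $4,243.12
Payment period 2: opening $4,243.12; interest $123.05 → $4,366.17; payment $1,103.99; balance $3,262.18
Payment period 3: opening $3,262.18; interest $94.60 → $3,356.78; payment $1,103.99; balance $2,252.79
Payment period 4: opening $2,252.79; interest $65.33 → $2,318.12; payment $1,103.99; balance $1,214.13
Payment period 5: opening $1,214.13; interest $35.21 → $1,249.34; payment $1,103.99; balance $145.35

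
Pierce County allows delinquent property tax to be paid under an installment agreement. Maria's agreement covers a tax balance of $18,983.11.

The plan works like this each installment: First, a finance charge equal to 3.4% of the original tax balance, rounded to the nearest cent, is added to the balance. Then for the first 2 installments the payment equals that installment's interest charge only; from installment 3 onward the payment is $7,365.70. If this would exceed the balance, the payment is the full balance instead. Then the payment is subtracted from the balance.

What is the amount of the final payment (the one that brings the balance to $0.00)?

$6,188.00

# | Opening | Interest | Payment | End bal
1 | $18,983.11 | $645.43 | $645.43 | $18,983.11
2 | $18,983.11 | $645.43 | $645.43 | $18,983.11
3 | $18,983.11 | $645.43 | $7,365.70 | $12,262.84
4 | $12,262.84 | $645.43 | $7,365.70 | $5,542.57
5 | $5,542.57 | $645.43 | $6,188.00 | $0.00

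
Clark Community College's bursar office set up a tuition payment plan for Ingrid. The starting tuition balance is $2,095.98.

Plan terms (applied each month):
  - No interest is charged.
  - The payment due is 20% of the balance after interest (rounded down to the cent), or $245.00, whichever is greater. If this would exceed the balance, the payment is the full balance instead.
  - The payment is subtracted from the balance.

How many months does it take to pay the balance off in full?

# | Opening | Payment | End bal
1 | $2,095.98 | $419.19 | $1,676.79
2 | $1,676.79 | $335.35 | $1,341.44
3 | $1,341.44 | $268.28 | $1,073.16
4 | $1,073.16 | $245.00 | $828.16
5 | $828.16 | $245.00 | $583.16
6 | $583.16 | $245.00 | $338.16
7 | $338.16 | $245.00 | $93.16
8 | $93.16 | $93.16 | $0.00
Balance reaches $0.00 in month 8.

8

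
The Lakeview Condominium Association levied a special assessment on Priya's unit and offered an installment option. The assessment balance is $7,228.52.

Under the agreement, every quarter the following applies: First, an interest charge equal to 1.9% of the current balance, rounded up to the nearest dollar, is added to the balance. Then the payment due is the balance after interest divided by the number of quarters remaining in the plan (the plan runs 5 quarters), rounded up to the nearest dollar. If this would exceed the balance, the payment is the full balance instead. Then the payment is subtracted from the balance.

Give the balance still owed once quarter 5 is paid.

Quarter 1: opening $7,228.52; interest $138.00 → $7,366.52; payment $1,474.00; balance $5,892.52
Quarter 2: opening $5,892.52; interest $112.00 → $6,004.52; payment $1,502.00; balance $4,502.52
Quarter 3: opening $4,502.52; interest $86.00 → $4,588.52; payment $1,530.00; balance $3,058.52
Quarter 4: opening $3,058.52; interest $59.00 → $3,117.52; payment $1,559.00; balance $1,558.52
Quarter 5: opening $1,558.52; interest $30.00 → $1,588.52; payment $1,588.52; balance $0.00

$0.00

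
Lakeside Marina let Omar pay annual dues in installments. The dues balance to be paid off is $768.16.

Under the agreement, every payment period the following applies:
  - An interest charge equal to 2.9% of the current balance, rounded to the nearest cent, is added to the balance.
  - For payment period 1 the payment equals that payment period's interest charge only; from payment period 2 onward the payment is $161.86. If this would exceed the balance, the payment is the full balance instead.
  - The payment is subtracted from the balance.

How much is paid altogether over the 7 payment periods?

# | Opening | Interest | Payment | End bal
1 | $768.16 | $22.28 | $22.28 | $768.16
2 | $768.16 | $22.28 | $161.86 | $628.58
3 | $628.58 | $18.23 | $161.86 | $484.95
4 | $484.95 | $14.06 | $161.86 | $337.15
5 | $337.15 | $9.78 | $161.86 | $185.07
6 | $185.07 | $5.37 | $161.86 | $28.58
7 | $28.58 | $0.83 | $29.41 | $0.00
Total paid: $860.99

$860.99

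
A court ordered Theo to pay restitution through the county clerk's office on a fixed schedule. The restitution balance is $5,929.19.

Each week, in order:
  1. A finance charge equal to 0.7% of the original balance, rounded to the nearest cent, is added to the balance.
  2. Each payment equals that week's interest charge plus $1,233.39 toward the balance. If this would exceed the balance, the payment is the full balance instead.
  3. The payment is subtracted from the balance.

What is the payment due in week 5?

Week 1: $5,929.19 +$41.50 interest = $5,970.69; pay $1,274.89 → $4,695.80
Week 2: $4,695.80 +$41.50 interest = $4,737.30; pay $1,274.89 → $3,462.41
Week 3: $3,462.41 +$41.50 interest = $3,503.91; pay $1,274.89 → $2,229.02
Week 4: $2,229.02 +$41.50 interest = $2,270.52; pay $1,274.89 → $995.63
Week 5: $995.63 +$41.50 interest = $1,037.13; pay $1,037.13 → $0.00

$1,037.13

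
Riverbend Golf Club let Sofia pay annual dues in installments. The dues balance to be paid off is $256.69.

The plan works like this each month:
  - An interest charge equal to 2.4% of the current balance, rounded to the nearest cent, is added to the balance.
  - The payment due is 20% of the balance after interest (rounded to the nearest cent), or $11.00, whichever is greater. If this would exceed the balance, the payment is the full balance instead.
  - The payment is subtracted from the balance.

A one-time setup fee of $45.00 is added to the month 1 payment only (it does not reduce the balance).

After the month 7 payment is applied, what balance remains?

$63.55

# | Opening | Interest | Payment | Fee | End bal
1 | $256.69 | $6.16 | $52.57 | $45.00 | $210.28
2 | $210.28 | $5.05 | $43.07 | — | $172.26
3 | $172.26 | $4.13 | $35.28 | — | $141.11
4 | $141.11 | $3.39 | $28.90 | — | $115.60
5 | $115.60 | $2.77 | $23.67 | — | $94.70
6 | $94.70 | $2.27 | $19.39 | — | $77.58
7 | $77.58 | $1.86 | $15.89 | — | $63.55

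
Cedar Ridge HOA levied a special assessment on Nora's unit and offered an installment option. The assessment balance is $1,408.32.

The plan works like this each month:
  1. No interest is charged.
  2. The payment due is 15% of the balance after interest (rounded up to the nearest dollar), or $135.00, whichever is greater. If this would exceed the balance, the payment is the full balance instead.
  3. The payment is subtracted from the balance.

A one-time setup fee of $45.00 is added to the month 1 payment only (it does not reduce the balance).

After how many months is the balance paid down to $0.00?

Month 1: opening $1,408.32; payment $212.00 (+ $45.00 fee); balance $1,196.32
Month 2: opening $1,196.32; payment $180.00; balance $1,016.32
Month 3: opening $1,016.32; payment $153.00; balance $863.32
Month 4: opening $863.32; payment $135.00; balance $728.32
Month 5: opening $728.32; payment $135.00; balance $593.32
Month 6: opening $593.32; payment $135.00; balance $458.32
Month 7: opening $458.32; payment $135.00; balance $323.32
Month 8: opening $323.32; payment $135.00; balance $188.32
Month 9: opening $188.32; payment $135.00; balance $53.32
Month 10: opening $53.32; payment $53.32; balance $0.00
Balance reaches $0.00 in month 10.

10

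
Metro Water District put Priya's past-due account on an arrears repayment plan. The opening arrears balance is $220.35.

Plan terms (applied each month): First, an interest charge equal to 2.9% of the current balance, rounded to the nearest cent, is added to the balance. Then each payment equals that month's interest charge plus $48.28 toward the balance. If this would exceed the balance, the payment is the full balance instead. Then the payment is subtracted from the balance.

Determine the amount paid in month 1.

Month 1: $220.35 +$6.39 interest = $226.74; pay $54.67 → $172.07

$54.67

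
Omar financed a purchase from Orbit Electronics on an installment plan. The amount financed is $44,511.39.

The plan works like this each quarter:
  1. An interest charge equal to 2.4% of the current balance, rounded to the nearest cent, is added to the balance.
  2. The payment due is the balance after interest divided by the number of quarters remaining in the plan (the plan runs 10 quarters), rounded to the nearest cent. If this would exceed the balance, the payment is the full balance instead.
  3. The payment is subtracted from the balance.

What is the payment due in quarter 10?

# | Opening | Interest | Payment | End bal
1 | $44,511.39 | $1,068.27 | $4,557.97 | $41,021.69
2 | $41,021.69 | $984.52 | $4,667.36 | $37,338.85
3 | $37,338.85 | $896.13 | $4,779.37 | $33,455.61
4 | $33,455.61 | $802.93 | $4,894.08 | $29,364.46
5 | $29,364.46 | $704.75 | $5,011.54 | $25,057.67
6 | $25,057.67 | $601.38 | $5,131.81 | $20,527.24
7 | $20,527.24 | $492.65 | $5,254.97 | $15,764.92
8 | $15,764.92 | $378.36 | $5,381.09 | $10,762.19
9 | $10,762.19 | $258.29 | $5,510.24 | $5,510.24
10 | $5,510.24 | $132.25 | $5,642.49 | $0.00

$5,642.49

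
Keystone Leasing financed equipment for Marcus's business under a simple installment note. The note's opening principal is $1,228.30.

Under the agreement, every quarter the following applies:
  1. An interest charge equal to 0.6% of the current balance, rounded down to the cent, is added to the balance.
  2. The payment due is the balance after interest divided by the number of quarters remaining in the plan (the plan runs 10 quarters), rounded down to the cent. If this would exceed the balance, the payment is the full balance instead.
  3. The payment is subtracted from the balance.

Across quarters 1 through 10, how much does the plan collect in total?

$1,269.51

Quarter 1: opening $1,228.30; interest $7.36 → $1,235.66; payment $123.56; balance $1,112.10
Quarter 2: opening $1,112.10; interest $6.67 → $1,118.77; payment $124.30; balance $994.47
Quarter 3: opening $994.47; interest $5.96 → $1,000.43; payment $125.05; balance $875.38
Quarter 4: opening $875.38; interest $5.25 → $880.63; payment $125.80; balance $754.83
Quarter 5: opening $754.83; interest $4.52 → $759.35; payment $126.55; balance $632.80
Quarter 6: opening $632.80; interest $3.79 → $636.59; payment $127.31; balance $509.28
Quarter 7: opening $509.28; interest $3.05 → $512.33; payment $128.08; balance $384.25
Quarter 8: opening $384.25; interest $2.30 → $386.55; payment $128.85; balance $257.70
Quarter 9: opening $257.70; interest $1.54 → $259.24; payment $129.62; balance $129.62
Quarter 10: opening $129.62; interest $0.77 → $130.39; payment $130.39; balance $0.00
Total paid: $1,269.51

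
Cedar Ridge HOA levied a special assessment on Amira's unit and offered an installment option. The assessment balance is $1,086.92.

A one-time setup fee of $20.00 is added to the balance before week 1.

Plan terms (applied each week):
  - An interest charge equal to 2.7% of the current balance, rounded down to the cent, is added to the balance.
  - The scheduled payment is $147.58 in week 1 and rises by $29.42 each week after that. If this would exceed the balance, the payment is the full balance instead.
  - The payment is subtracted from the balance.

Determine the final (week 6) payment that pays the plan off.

Week 1: opening $1,106.92; interest $29.88 → $1,136.80; payment $147.58; balance $989.22
Week 2: opening $989.22; interest $26.70 → $1,015.92; payment $177.00; balance $838.92
Week 3: opening $838.92; interest $22.65 → $861.57; payment $206.42; balance $655.15
Week 4: opening $655.15; interest $17.68 → $672.83; payment $235.84; balance $436.99
Week 5: opening $436.99; interest $11.79 → $448.78; payment $265.26; balance $183.52
Week 6: opening $183.52; interest $4.95 → $188.47; payment $188.47; balance $0.00

$188.47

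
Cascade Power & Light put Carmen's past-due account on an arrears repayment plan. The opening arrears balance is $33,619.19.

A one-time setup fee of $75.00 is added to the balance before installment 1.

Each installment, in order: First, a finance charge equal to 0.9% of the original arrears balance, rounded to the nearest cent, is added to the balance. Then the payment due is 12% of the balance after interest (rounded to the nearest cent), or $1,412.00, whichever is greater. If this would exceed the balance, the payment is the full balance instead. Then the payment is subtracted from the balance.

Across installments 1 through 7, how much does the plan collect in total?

Installment 1: $33,694.19 +$302.57 interest = $33,996.76; pay $4,079.61 → $29,917.15
Installment 2: $29,917.15 +$302.57 interest = $30,219.72; pay $3,626.37 → $26,593.35
Installment 3: $26,593.35 +$302.57 interest = $26,895.92; pay $3,227.51 → $23,668.41
Installment 4: $23,668.41 +$302.57 interest = $23,970.98; pay $2,876.52 → $21,094.46
Installment 5: $21,094.46 +$302.57 interest = $21,397.03; pay $2,567.64 → $18,829.39
Installment 6: $18,829.39 +$302.57 interest = $19,131.96; pay $2,295.84 → $16,836.12
Installment 7: $16,836.12 +$302.57 interest = $17,138.69; pay $2,056.64 → $15,082.05
Total paid: $20,730.13

$20,730.13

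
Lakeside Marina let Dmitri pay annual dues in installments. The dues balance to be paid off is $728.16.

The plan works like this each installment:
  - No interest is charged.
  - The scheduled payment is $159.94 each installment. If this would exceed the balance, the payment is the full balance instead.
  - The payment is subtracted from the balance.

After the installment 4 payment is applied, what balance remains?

Installment 1: $728.16 − $159.94 → $568.22
Installment 2: $568.22 − $159.94 → $408.28
Installment 3: $408.28 − $159.94 → $248.34
Installment 4: $248.34 − $159.94 → $88.40

$88.40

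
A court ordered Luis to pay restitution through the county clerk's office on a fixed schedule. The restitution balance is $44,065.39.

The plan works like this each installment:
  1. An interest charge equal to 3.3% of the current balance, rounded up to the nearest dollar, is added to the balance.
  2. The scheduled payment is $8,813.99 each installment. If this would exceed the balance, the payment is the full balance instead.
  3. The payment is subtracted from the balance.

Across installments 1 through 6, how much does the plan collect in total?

Installment 1: opening $44,065.39; interest $1,455.00 → $45,520.39; payment $8,813.99; balance $36,706.40
Installment 2: opening $36,706.40; interest $1,212.00 → $37,918.40; payment $8,813.99; balance $29,104.41
Installment 3: opening $29,104.41; interest $961.00 → $30,065.41; payment $8,813.99; balance $21,251.42
Installment 4: opening $21,251.42; interest $702.00 → $21,953.42; payment $8,813.99; balance $13,139.43
Installment 5: opening $13,139.43; interest $434.00 → $13,573.43; payment $8,813.99; balance $4,759.44
Installment 6: opening $4,759.44; interest $158.00 → $4,917.44; payment $4,917.44; balance $0.00
Total paid: $48,987.39

$48,987.39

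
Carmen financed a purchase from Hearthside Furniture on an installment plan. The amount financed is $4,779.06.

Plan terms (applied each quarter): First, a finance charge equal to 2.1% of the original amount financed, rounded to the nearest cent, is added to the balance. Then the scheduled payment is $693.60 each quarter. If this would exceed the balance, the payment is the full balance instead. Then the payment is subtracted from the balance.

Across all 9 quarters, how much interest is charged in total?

Quarter 1: opening $4,779.06; interest $100.36 → $4,879.42; payment $693.60; balance $4,185.82
Quarter 2: opening $4,185.82; interest $100.36 → $4,286.18; payment $693.60; balance $3,592.58
Quarter 3: opening $3,592.58; interest $100.36 → $3,692.94; payment $693.60; balance $2,999.34
Quarter 4: opening $2,999.34; interest $100.36 → $3,099.70; payment $693.60; balance $2,406.10
Quarter 5: opening $2,406.10; interest $100.36 → $2,506.46; payment $693.60; balance $1,812.86
Quarter 6: opening $1,812.86; interest $100.36 → $1,913.22; payment $693.60; balance $1,219.62
Quarter 7: opening $1,219.62; interest $100.36 → $1,319.98; payment $693.60; balance $626.38
Quarter 8: opening $626.38; interest $100.36 → $726.74; payment $693.60; balance $33.14
Quarter 9: opening $33.14; interest $100.36 → $133.50; payment $133.50; balance $0.00
Total interest: $100.36 + $100.36 + $100.36 + $100.36 + $100.36 + $100.36 + $100.36 + $100.36 + $100.36 = $903.24

$903.24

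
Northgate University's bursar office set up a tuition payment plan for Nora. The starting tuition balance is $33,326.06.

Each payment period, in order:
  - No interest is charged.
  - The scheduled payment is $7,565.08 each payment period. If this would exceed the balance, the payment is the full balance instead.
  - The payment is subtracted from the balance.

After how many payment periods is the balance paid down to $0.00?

5

# | Opening | Payment | End bal
1 | $33,326.06 | $7,565.08 | $25,760.98
2 | $25,760.98 | $7,565.08 | $18,195.90
3 | $18,195.90 | $7,565.08 | $10,630.82
4 | $10,630.82 | $7,565.08 | $3,065.74
5 | $3,065.74 | $3,065.74 | $0.00
Balance reaches $0.00 in payment period 5.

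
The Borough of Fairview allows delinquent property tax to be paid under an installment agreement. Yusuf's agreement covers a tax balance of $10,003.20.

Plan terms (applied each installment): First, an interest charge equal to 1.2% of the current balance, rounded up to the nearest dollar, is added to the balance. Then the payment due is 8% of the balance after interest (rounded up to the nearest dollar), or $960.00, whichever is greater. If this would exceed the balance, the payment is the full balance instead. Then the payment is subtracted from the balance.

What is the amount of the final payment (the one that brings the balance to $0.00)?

Installment 1: opening $10,003.20; interest $121.00 → $10,124.20; payment $960.00; balance $9,164.20
Installment 2: opening $9,164.20; interest $110.00 → $9,274.20; payment $960.00; balance $8,314.20
Installment 3: opening $8,314.20; interest $100.00 → $8,414.20; payment $960.00; balance $7,454.20
Installment 4: opening $7,454.20; interest $90.00 → $7,544.20; payment $960.00; balance $6,584.20
Installment 5: opening $6,584.20; interest $80.00 → $6,664.20; payment $960.00; balance $5,704.20
Installment 6: opening $5,704.20; interest $69.00 → $5,773.20; payment $960.00; balance $4,813.20
Installment 7: opening $4,813.20; interest $58.00 → $4,871.20; payment $960.00; balance $3,911.20
Installment 8: opening $3,911.20; interest $47.00 → $3,958.20; payment $960.00; balance $2,998.20
Installment 9: opening $2,998.20; interest $36.00 → $3,034.20; payment $960.00; balance $2,074.20
Installment 10: opening $2,074.20; interest $25.00 → $2,099.20; payment $960.00; balance $1,139.20
Installment 11: opening $1,139.20; interest $14.00 → $1,153.20; payment $960.00; balance $193.20
Installment 12: opening $193.20; interest $3.00 → $196.20; payment $196.20; balance $0.00

$196.20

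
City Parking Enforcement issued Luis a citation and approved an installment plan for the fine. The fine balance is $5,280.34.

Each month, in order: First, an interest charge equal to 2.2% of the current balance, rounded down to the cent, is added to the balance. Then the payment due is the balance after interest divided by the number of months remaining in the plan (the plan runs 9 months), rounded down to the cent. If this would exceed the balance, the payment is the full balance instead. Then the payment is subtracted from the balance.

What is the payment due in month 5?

Month 1: opening $5,280.34; interest $116.16 → $5,396.50; payment $599.61; balance $4,796.89
Month 2: opening $4,796.89; interest $105.53 → $4,902.42; payment $612.80; balance $4,289.62
Month 3: opening $4,289.62; interest $94.37 → $4,383.99; payment $626.28; balance $3,757.71
Month 4: opening $3,757.71; interest $82.66 → $3,840.37; payment $640.06; balance $3,200.31
Month 5: opening $3,200.31; interest $70.40 → $3,270.71; payment $654.14; balance $2,616.57

$654.14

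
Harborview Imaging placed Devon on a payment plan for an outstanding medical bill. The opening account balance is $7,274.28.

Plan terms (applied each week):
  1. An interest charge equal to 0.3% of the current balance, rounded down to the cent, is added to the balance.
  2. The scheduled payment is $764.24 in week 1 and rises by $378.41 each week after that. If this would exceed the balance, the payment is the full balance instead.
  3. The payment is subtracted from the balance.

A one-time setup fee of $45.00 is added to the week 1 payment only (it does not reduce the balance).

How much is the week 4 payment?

$1,899.47

Week 1: $7,274.28 +$21.82 interest = $7,296.10; pay $764.24 (+ $45.00 fee) → $6,531.86
Week 2: $6,531.86 +$19.59 interest = $6,551.45; pay $1,142.65 → $5,408.80
Week 3: $5,408.80 +$16.22 interest = $5,425.02; pay $1,521.06 → $3,903.96
Week 4: $3,903.96 +$11.71 interest = $3,915.67; pay $1,899.47 → $2,016.20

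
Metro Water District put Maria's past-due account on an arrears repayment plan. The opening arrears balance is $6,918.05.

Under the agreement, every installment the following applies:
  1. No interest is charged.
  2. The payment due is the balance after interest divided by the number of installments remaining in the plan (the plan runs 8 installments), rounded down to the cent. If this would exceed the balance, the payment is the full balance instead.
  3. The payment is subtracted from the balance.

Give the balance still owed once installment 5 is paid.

$2,594.28

Installment 1: $6,918.05 − $864.75 → $6,053.30
Installment 2: $6,053.30 − $864.75 → $5,188.55
Installment 3: $5,188.55 − $864.75 → $4,323.80
Installment 4: $4,323.80 − $864.76 → $3,459.04
Installment 5: $3,459.04 − $864.76 → $2,594.28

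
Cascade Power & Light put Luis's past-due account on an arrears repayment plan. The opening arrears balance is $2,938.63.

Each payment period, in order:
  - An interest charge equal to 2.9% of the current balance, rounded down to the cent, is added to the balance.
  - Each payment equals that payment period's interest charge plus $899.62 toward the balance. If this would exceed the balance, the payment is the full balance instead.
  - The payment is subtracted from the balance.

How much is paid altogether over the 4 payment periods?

$3,122.97

Payment period 1: $2,938.63 +$85.22 interest = $3,023.85; pay $984.84 → $2,039.01
Payment period 2: $2,039.01 +$59.13 interest = $2,098.14; pay $958.75 → $1,139.39
Payment period 3: $1,139.39 +$33.04 interest = $1,172.43; pay $932.66 → $239.77
Payment period 4: $239.77 +$6.95 interest = $246.72; pay $246.72 → $0.00
Total paid: $3,122.97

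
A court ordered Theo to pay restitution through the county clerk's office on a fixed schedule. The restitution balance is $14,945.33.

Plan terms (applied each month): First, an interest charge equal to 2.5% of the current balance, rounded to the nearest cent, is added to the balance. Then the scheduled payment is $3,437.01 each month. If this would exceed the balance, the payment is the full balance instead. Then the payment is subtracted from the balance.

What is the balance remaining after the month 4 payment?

Month 1: opening $14,945.33; interest $373.63 → $15,318.96; payment $3,437.01; balance $11,881.95
Month 2: opening $11,881.95; interest $297.05 → $12,179.00; payment $3,437.01; balance $8,741.99
Month 3: opening $8,741.99; interest $218.55 → $8,960.54; payment $3,437.01; balance $5,523.53
Month 4: opening $5,523.53; interest $138.09 → $5,661.62; payment $3,437.01; balance $2,224.61

$2,224.61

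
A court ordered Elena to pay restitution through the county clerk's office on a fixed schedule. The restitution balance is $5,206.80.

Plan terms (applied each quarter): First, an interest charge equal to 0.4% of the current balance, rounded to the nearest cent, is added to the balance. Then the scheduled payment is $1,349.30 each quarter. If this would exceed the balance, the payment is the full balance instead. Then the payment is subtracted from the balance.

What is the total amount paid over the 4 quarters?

$5,258.14

Quarter 1: opening $5,206.80; interest $20.83 → $5,227.63; payment $1,349.30; balance $3,878.33
Quarter 2: opening $3,878.33; interest $15.51 → $3,893.84; payment $1,349.30; balance $2,544.54
Quarter 3: opening $2,544.54; interest $10.18 → $2,554.72; payment $1,349.30; balance $1,205.42
Quarter 4: opening $1,205.42; interest $4.82 → $1,210.24; payment $1,210.24; balance $0.00
Total paid: $5,258.14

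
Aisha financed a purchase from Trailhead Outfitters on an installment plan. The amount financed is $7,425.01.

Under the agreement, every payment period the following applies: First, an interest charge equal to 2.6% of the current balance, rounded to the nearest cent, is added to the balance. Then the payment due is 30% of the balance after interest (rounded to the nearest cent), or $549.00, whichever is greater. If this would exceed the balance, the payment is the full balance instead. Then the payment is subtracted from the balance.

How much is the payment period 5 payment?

Payment period 1: opening $7,425.01; interest $193.05 → $7,618.06; payment $2,285.42; balance $5,332.64
Payment period 2: opening $5,332.64; interest $138.65 → $5,471.29; payment $1,641.39; balance $3,829.90
Payment period 3: opening $3,829.90; interest $99.58 → $3,929.48; payment $1,178.84; balance $2,750.64
Payment period 4: opening $2,750.64; interest $71.52 → $2,822.16; payment $846.65; balance $1,975.51
Payment period 5: opening $1,975.51; interest $51.36 → $2,026.87; payment $608.06; balance $1,418.81

$608.06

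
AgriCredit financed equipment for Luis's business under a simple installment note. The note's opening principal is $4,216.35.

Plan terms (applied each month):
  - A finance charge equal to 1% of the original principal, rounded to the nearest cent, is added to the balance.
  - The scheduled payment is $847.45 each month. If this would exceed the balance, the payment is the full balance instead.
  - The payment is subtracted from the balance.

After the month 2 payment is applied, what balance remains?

# | Opening | Interest | Payment | End bal
1 | $4,216.35 | $42.16 | $847.45 | $3,411.06
2 | $3,411.06 | $42.16 | $847.45 | $2,605.77

$2,605.77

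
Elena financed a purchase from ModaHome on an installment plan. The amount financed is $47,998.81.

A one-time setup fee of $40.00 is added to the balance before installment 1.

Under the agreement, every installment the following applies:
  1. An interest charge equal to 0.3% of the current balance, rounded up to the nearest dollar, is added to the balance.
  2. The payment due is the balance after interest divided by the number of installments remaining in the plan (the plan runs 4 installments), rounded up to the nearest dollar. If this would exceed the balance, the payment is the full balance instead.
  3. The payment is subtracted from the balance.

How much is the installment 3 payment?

Installment 1: opening $48,038.81; interest $145.00 → $48,183.81; payment $12,046.00; balance $36,137.81
Installment 2: opening $36,137.81; interest $109.00 → $36,246.81; payment $12,083.00; balance $24,163.81
Installment 3: opening $24,163.81; interest $73.00 → $24,236.81; payment $12,119.00; balance $12,117.81

$12,119.00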